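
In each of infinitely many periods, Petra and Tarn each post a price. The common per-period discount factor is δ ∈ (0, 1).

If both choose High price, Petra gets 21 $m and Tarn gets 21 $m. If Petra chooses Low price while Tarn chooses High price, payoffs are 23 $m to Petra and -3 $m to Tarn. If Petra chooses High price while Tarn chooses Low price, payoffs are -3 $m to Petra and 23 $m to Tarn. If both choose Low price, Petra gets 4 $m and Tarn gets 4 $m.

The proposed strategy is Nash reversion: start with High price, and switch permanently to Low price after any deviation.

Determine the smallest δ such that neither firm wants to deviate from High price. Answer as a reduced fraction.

2/19

Under grim trigger the critical discount factor is (T−C)/(T−P) with T = 23, C = 21, P = 4.
δ* = (23−21)/(23−4) = 2/19.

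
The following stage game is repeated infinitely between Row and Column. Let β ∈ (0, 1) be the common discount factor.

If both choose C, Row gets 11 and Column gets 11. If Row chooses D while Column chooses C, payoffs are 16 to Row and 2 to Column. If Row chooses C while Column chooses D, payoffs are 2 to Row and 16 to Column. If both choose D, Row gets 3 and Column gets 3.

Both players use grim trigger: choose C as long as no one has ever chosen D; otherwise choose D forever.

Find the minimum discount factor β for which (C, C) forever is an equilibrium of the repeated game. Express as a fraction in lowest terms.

5/13

11/(1−β) ≥ 16 + 3β/(1−β)
11 ≥ 16 − 13β
β ≥ 5/13.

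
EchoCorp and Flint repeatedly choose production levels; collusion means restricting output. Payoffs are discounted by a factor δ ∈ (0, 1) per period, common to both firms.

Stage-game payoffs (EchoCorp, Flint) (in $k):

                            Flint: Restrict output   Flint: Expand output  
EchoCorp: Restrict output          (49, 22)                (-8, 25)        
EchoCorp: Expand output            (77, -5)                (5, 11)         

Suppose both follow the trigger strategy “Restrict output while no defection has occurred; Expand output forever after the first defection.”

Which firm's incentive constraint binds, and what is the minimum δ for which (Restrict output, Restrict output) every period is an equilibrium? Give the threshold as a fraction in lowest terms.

EchoCorp's threshold: (77−49)/(77−5) = 7/18.
Flint's threshold: (25−22)/(25−11) = 3/14.
7/18 > 3/14, so EchoCorp binds and δ* = 7/18.

EchoCorp; δ ≥ 7/18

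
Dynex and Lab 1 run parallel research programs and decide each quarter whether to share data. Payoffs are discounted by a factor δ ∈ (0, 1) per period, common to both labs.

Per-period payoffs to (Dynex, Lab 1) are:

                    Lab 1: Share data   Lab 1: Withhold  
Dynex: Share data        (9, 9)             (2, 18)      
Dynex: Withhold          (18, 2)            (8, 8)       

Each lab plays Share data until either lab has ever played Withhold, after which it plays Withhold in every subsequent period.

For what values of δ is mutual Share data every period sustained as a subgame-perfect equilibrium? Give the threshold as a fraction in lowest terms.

Cooperation forever yields 9 each period: 9/(1−δ).
Deviating yields 18 once, then 8 forever: 18 + 8δ/(1−δ).
No profitable deviation requires 9/(1−δ) ≥ 18 + 8δ/(1−δ).
Multiplying by (1−δ): 9 ≥ 18(1−δ) + 8δ = 18 − 10δ.
So 10δ ≥ 9, i.e. δ ≥ 9/10.

9/10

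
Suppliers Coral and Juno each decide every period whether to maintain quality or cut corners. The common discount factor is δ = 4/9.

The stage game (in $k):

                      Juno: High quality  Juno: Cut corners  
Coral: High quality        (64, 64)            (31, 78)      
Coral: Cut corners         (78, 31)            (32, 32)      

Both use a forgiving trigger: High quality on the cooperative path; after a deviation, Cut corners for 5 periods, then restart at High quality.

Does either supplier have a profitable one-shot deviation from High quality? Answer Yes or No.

No

Comparing payoff streams over the 6 periods until play realigns: cooperate → 64(1+δ+…+δ^5); deviate → 78 + 32(δ+…+δ^5).
Cooperation is sustained iff (64−32)(δ+…+δ^5) ≥ 78−64.
δ+…+δ^5 = 4/9·(1−(4/9)^5)/(1−4/9) = 0.7861, and (78−64)/(64−32) = 0.4375.
0.7861 ≥ 0.4375, so cooperation is sustainable.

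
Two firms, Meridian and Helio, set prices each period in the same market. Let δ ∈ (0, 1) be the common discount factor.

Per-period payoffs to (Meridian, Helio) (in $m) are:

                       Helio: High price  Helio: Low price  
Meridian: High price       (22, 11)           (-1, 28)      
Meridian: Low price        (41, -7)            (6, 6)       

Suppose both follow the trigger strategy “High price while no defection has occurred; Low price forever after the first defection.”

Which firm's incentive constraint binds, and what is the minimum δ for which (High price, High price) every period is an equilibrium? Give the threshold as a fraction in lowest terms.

Helio; δ ≥ 17/22

For Meridian: deviation gain 41−22 = 19, per-period punishment loss 22−6 = 16. IC gives δ ≥ 19/35.
For Helio: gain 17, loss 5 per period, so δ ≥ 17/22.
The tighter constraint is Helio's, so cooperation needs δ ≥ 17/22.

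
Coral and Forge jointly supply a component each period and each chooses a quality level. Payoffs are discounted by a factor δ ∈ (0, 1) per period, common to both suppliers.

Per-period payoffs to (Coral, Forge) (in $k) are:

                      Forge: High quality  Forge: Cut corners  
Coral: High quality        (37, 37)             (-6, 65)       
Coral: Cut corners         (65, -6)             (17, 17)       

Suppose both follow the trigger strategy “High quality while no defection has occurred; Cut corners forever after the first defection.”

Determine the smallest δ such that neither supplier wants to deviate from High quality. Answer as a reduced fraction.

7/12

Under grim trigger the critical discount factor is (T−C)/(T−P) with T = 65, C = 37, P = 17.
δ* = (65−37)/(65−17) = 28/48 = 7/12.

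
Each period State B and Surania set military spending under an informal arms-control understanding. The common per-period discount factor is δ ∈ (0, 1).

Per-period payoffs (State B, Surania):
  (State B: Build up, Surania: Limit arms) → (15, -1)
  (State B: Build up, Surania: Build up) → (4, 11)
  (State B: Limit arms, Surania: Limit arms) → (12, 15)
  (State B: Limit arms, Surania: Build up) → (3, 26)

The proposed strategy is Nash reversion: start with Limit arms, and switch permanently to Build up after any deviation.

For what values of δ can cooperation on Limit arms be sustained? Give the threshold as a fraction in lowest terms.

11/15

For State B: deviation gain 15−12 = 3, per-period punishment loss 12−4 = 8. IC gives δ ≥ 3/11.
For Surania: gain 11, loss 4 per period, so δ ≥ 11/15.
The tighter constraint is Surania's, so cooperation needs δ ≥ 11/15.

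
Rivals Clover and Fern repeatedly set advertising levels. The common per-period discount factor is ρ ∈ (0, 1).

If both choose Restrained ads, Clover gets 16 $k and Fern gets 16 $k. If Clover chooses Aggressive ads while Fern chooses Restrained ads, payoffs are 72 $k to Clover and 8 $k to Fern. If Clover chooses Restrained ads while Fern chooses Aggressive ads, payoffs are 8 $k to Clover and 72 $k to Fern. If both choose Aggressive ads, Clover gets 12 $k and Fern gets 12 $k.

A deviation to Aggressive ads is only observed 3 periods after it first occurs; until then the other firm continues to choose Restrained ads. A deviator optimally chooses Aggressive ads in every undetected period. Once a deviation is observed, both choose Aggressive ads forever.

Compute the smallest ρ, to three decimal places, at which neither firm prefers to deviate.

Deviating for the 3 undetected periods gains 72−16 = 56 per period over cooperation, then loses 16−12 = 4 per period forever once punishment starts.
Gain: 56(1 + ρ + … + ρ^2); loss: 4·ρ^3/(1−ρ).
No profitable deviation ⇔ 56(1−ρ^3) ≤ 4·ρ^3, i.e. ρ^3 ≥ 56/(56+4) = 14/15.
Hence ρ ≥ (14/15)^(1/3) ≈ 0.977.

0.977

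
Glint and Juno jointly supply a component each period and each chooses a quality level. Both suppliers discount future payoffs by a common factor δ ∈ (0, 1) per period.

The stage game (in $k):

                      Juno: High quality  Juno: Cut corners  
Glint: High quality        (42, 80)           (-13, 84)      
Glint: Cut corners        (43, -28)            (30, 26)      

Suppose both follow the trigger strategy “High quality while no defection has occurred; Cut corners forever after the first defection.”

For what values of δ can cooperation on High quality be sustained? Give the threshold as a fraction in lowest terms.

Glint's threshold: (43−42)/(43−30) = 1/13.
Juno's threshold: (84−80)/(84−26) = 2/29.
1/13 > 2/29, so Glint binds and δ* = 1/13.

1/13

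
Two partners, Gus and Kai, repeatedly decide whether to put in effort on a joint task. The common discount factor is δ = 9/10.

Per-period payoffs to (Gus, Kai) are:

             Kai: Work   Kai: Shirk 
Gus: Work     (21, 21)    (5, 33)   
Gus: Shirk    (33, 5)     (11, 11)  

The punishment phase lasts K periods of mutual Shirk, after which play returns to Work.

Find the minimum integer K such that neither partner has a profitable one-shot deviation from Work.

Need Σ_{k=1}^{K} δ^k ≥ (33−21)/(21−11) = 1.2000 at δ = 9/10.
At K = 1 the sum is 0.9000 < 1.2000; at K = 2 it is 1.7100 ≥ 1.2000.
So the minimum punishment length is K = 2.

2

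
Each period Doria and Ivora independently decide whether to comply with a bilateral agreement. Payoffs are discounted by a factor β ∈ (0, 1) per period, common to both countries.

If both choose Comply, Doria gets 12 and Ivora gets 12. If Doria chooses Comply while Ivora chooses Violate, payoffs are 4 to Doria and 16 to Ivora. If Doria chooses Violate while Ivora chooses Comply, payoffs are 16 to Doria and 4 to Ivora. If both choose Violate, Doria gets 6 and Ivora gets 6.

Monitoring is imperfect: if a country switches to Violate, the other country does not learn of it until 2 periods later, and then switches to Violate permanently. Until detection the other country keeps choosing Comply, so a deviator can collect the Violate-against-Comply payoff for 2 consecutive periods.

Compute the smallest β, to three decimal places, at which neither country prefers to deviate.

The best deviation is to choose Violate for all 2 undetected periods, earning 16 each, then 6 forever once detected.
Deviation value: 16(1−β^2)/(1−β) + 6β^2/(1−β); cooperation value: 12/(1−β).
IC: 12 ≥ 16(1−β^2) + 6β^2 = 16 − 10β^2.
So β^2 ≥ 4/10 = 2/5, giving β ≥ (2/5)^(1/2) ≈ 0.632.

0.632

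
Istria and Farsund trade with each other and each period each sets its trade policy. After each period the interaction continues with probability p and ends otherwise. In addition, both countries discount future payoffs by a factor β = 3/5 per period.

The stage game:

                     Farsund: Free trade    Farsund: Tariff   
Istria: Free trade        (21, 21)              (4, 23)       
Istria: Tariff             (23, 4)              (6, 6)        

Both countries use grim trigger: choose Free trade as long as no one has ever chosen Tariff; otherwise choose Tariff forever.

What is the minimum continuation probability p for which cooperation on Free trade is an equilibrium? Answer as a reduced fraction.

10/51

Expected continuation weight on next period's payoff is β·p = 3/5·p, which plays the role of the discount factor.
Cooperation requires 3/5·p ≥ (23−21)/(23−6) = 2/17, hence p ≥ 10/51.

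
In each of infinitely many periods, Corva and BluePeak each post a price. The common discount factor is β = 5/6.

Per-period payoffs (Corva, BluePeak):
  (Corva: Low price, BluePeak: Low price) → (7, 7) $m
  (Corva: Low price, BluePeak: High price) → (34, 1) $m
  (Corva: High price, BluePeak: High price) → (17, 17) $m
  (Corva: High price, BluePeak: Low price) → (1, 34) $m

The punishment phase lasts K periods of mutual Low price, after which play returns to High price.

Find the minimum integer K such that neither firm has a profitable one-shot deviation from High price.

3

IC: β(1−β^K)/(1−β) ≥ (34−17)/(17−7) = 17/10.
With β = 5/6: need 1 − β^K ≥ 17/10·(1−5/6)/(5/6), i.e. β^K ≤ 0.6600.
Since (5/6)^2 = 0.6944 and (5/6)^3 = 0.5787, the smallest such K is 3.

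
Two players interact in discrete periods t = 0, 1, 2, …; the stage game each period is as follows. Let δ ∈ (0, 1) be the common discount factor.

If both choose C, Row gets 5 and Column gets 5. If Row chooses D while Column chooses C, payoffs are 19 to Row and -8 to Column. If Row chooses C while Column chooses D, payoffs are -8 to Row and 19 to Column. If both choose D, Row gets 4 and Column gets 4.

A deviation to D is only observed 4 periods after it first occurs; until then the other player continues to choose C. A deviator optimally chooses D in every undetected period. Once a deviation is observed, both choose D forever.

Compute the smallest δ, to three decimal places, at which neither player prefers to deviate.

A deviator earns 19 for 4 periods, then 4 forever; cooperating earns 5 forever. Multiplying the IC by (1−δ):
5 ≥ 19(1−δ^4) + 4δ^4, so 15·δ^4 ≥ 14 and δ^4 ≥ 14/15.
δ ≥ (14/15)^(1/4) ≈ 0.983.

0.983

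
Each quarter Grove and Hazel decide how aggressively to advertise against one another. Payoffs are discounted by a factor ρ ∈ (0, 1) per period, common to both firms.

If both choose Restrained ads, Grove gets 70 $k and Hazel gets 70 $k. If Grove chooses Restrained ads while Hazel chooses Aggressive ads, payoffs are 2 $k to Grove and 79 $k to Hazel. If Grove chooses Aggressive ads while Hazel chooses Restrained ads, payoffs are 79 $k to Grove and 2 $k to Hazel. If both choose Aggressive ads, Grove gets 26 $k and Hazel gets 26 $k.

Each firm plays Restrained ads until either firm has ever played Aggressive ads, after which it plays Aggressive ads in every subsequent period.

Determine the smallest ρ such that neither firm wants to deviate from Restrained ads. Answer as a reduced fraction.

Cooperation forever yields 70 each period: 70/(1−ρ).
Deviating yields 79 once, then 26 forever: 79 + 26ρ/(1−ρ).
No profitable deviation requires 70/(1−ρ) ≥ 79 + 26ρ/(1−ρ).
Multiplying by (1−ρ): 70 ≥ 79(1−ρ) + 26ρ = 79 − 53ρ.
So 53ρ ≥ 9, i.e. ρ ≥ 9/53.

9/53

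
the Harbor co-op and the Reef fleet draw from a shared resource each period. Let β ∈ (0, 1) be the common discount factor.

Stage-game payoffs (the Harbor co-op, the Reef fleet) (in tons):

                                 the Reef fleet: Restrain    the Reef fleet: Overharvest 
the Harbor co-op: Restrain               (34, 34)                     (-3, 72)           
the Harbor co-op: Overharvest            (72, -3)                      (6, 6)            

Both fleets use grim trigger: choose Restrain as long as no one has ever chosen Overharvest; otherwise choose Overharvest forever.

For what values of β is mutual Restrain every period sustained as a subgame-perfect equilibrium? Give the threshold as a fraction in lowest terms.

34/(1−β) ≥ 72 + 6β/(1−β)
34 ≥ 72 − 66β
β ≥ 38/66 = 19/33.

19/33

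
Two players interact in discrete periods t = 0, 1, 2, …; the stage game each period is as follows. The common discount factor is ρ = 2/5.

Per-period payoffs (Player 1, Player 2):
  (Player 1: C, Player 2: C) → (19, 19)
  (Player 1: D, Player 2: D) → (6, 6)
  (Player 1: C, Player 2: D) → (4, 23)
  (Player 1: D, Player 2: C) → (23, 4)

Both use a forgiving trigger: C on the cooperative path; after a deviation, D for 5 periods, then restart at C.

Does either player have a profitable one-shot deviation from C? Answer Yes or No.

No

Comparing payoff streams over the 6 periods until play realigns: cooperate → 19(1+ρ+…+ρ^5); deviate → 23 + 6(ρ+…+ρ^5).
Cooperation is sustained iff (19−6)(ρ+…+ρ^5) ≥ 23−19.
ρ+…+ρ^5 = 2/5·(1−(2/5)^5)/(1−2/5) = 0.6598, and (23−19)/(19−6) = 0.3077.
0.6598 ≥ 0.3077, so cooperation is sustainable.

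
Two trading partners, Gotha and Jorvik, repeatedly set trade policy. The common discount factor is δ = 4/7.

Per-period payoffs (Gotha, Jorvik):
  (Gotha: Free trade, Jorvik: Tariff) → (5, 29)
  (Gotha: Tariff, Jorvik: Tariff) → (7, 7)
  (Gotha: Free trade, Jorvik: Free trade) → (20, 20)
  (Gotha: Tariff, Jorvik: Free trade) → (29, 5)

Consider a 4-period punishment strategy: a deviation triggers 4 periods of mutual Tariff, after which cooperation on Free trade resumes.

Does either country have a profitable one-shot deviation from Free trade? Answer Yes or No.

No

A one-shot deviation gives 29 now, then 7 for 4 periods, then back to 20.
Gain from deviating: (29−20) today; loss: (20−7) in each of the next 4 periods.
No-deviation condition: (20−7)(δ+…+δ^4) ≥ 29−20, i.e. δ+…+δ^4 ≥ 9/13.
At δ = 4/7: δ+…+δ^4 = 1.1912 ≥ 0.6923.
So cooperation is sustainable.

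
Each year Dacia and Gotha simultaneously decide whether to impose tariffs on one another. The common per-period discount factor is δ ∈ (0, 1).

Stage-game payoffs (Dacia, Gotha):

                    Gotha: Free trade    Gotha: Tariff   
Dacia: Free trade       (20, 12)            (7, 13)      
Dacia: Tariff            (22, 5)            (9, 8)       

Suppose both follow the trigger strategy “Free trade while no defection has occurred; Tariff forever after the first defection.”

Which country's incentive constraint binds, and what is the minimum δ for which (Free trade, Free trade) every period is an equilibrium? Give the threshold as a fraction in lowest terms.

Dacia: cooperation gives 20 each period; deviation gives 22 once then 9 forever.
  20/(1−δ) ≥ 22 + 9δ/(1−δ) ⇒ δ ≥ 2/13.
Gotha: cooperation gives 12 each period; deviation gives 13 once then 8 forever.
  δ ≥ 1/5.
Both must hold, so the binding constraint is Gotha's: δ ≥ 1/5.

Gotha; δ ≥ 1/5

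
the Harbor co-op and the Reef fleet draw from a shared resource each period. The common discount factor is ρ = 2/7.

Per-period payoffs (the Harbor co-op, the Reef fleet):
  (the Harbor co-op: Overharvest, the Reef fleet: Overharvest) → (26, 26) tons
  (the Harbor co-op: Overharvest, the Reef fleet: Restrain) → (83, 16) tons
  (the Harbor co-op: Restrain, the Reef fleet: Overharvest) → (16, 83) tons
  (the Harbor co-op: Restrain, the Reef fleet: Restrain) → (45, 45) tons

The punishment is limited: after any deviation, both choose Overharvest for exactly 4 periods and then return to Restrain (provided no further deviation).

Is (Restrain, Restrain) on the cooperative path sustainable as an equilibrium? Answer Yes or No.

No

IC: ρ+…+ρ^4 ≥ (83−45)/(45−26) = 2.
At ρ = 2/7: partial sum = 0.3973 < 2.0000. Cooperation not sustainable.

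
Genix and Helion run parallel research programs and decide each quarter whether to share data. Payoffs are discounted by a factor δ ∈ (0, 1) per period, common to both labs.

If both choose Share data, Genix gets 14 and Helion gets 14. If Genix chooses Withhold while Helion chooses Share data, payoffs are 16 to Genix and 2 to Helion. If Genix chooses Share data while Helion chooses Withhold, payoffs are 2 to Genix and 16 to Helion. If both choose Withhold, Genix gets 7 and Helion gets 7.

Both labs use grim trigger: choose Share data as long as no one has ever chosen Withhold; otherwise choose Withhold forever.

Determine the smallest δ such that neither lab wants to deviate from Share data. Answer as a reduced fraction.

2/9

One-period gain from deviating is 16 − 14 = 2. The loss is 14 − 7 = 7 in every subsequent period, with present value 7·δ/(1−δ).
Deviation is unprofitable when 7·δ/(1−δ) ≥ 2, i.e. δ/(1−δ) ≥ 2/7.
Equivalently δ ≥ 2/(2+7) = 2/9.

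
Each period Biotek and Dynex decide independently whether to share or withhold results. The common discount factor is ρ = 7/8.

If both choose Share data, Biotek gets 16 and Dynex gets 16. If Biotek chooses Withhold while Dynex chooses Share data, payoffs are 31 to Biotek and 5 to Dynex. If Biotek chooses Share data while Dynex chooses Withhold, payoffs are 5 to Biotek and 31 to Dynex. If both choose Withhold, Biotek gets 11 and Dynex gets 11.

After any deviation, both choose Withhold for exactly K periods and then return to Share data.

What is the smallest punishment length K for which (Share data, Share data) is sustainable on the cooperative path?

5

No profitable deviation requires (16−11)(ρ+…+ρ^K) ≥ 31−16, i.e. ρ+…+ρ^K ≥ 3 ≈ 3.0000.
With ρ = 7/8, the partial sums are K=1: 0.8750, K=2: 1.6406, K=3: 2.3105, K=4: 2.8967, K=5: 3.4096.
K = 5 is the first length at which the sum reaches 3.0000.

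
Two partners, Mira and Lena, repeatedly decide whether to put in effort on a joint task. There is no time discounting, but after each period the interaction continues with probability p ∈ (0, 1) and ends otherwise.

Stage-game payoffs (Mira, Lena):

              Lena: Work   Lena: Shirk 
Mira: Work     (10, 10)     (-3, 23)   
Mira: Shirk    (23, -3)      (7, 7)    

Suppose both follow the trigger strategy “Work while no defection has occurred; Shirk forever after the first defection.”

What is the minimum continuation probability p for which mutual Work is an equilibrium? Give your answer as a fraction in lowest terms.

13/16

Expected cooperation value is 10 + p·10 + p²·10 + … = 10/(1−p); deviation gives 23 + p·7/(1−p).
10 ≥ 23(1−p) + 7p ⇒ 16p ≥ 13 ⇒ p ≥ 13/16.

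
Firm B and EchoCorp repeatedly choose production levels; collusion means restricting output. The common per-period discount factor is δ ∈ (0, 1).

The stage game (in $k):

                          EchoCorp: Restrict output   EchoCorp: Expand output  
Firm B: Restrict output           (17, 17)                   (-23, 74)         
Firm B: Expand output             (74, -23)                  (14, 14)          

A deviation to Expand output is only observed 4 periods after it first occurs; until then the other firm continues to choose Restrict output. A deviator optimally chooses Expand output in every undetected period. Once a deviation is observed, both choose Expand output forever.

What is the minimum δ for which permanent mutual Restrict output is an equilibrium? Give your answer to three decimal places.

0.987

The best deviation is to choose Expand output for all 4 undetected periods, earning 74 each, then 14 forever once detected.
Deviation value: 74(1−δ^4)/(1−δ) + 14δ^4/(1−δ); cooperation value: 17/(1−δ).
IC: 17 ≥ 74(1−δ^4) + 14δ^4 = 74 − 60δ^4.
So δ^4 ≥ 57/60 = 19/20, giving δ ≥ (19/20)^(1/4) ≈ 0.987.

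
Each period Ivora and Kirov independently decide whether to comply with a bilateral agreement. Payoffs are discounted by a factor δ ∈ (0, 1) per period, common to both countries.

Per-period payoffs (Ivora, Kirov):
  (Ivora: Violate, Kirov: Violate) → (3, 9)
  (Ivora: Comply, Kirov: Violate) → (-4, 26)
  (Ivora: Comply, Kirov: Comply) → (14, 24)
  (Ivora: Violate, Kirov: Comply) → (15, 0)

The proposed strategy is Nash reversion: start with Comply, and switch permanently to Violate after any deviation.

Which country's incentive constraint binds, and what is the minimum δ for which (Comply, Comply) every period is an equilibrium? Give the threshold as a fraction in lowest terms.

Ivora: cooperation gives 14 each period; deviation gives 15 once then 3 forever.
  14/(1−δ) ≥ 15 + 3δ/(1−δ) ⇒ δ ≥ 1/12.
Kirov: cooperation gives 24 each period; deviation gives 26 once then 9 forever.
  δ ≥ 2/17.
Both must hold, so the binding constraint is Kirov's: δ ≥ 2/17.

Kirov; δ ≥ 2/17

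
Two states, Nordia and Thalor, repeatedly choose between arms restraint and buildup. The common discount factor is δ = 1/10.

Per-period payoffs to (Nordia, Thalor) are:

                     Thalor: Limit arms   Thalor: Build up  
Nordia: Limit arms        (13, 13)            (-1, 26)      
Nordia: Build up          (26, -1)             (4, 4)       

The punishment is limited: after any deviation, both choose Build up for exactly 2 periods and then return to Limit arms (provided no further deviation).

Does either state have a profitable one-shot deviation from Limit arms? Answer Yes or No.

Yes

A one-shot deviation gives 26 now, then 4 for 2 periods, then back to 13.
Gain from deviating: (26−13) today; loss: (13−4) in each of the next 2 periods.
No-deviation condition: (13−4)(δ+…+δ^2) ≥ 26−13, i.e. δ+…+δ^2 ≥ 13/9.
At δ = 1/10: δ+…+δ^2 = 0.1100 < 1.4444.
So cooperation is not sustainable.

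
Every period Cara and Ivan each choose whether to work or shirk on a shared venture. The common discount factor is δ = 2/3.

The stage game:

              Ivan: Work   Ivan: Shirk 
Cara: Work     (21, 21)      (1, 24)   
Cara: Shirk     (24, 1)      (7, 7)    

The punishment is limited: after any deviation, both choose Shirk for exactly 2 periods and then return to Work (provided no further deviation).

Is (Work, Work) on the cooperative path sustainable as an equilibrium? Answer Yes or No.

Yes

Comparing payoff streams over the 3 periods until play realigns: cooperate → 21(1+δ+…+δ^2); deviate → 24 + 7(δ+…+δ^2).
Cooperation is sustained iff (21−7)(δ+…+δ^2) ≥ 24−21.
δ+…+δ^2 = 2/3·(1−(2/3)^2)/(1−2/3) = 1.1111, and (24−21)/(21−7) = 0.2143.
1.1111 ≥ 0.2143, so cooperation is sustainable.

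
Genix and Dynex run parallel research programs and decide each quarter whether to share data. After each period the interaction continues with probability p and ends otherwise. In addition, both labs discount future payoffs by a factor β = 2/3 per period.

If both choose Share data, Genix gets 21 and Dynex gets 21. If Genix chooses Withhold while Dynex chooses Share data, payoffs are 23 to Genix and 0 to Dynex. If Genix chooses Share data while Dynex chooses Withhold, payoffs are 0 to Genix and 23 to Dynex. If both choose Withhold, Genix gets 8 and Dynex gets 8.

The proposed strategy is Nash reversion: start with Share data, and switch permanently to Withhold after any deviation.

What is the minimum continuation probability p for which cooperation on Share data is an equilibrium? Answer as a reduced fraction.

With continuation probability p and discount β, the effective per-period discount factor is βp.
Grim-trigger IC: βp ≥ (23−21)/(23−8) = 2/15.
So p ≥ (2/15)/(2/3) = 1/5.

1/5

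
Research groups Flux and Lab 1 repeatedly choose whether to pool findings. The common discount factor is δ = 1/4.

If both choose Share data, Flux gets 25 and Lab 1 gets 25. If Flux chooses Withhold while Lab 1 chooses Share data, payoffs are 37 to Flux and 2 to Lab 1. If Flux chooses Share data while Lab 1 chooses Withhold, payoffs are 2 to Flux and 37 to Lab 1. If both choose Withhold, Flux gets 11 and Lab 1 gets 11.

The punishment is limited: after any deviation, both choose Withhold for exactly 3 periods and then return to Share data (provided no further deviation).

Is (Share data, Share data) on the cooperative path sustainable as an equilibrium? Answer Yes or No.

Comparing payoff streams over the 4 periods until play realigns: cooperate → 25(1+δ+…+δ^3); deviate → 37 + 11(δ+…+δ^3).
Cooperation is sustained iff (25−11)(δ+…+δ^3) ≥ 37−25.
δ+…+δ^3 = 1/4·(1−(1/4)^3)/(1−1/4) = 0.3281, and (37−25)/(25−11) = 0.8571.
0.3281 < 0.8571, so cooperation is not sustainable.

No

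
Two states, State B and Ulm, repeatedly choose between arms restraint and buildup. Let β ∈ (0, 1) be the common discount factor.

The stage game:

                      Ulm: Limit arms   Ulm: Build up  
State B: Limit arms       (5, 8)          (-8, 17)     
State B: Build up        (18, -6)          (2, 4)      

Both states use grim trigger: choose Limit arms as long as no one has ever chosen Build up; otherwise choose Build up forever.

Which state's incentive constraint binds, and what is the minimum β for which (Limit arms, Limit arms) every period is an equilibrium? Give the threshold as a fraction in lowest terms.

State B's threshold: (18−5)/(18−2) = 13/16.
Ulm's threshold: (17−8)/(17−4) = 9/13.
13/16 > 9/13, so State B binds and β* = 13/16.

State B; β ≥ 13/16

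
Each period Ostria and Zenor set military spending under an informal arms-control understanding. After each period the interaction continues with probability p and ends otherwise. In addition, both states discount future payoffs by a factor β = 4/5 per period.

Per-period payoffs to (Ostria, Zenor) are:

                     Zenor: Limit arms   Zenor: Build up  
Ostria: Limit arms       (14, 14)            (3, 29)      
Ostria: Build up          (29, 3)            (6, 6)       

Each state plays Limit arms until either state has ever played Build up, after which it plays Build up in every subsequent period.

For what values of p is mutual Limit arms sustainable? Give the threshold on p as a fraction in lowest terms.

Expected continuation weight on next period's payoff is β·p = 4/5·p, which plays the role of the discount factor.
Cooperation requires 4/5·p ≥ (29−14)/(29−6) = 15/23, hence p ≥ 75/92.

75/92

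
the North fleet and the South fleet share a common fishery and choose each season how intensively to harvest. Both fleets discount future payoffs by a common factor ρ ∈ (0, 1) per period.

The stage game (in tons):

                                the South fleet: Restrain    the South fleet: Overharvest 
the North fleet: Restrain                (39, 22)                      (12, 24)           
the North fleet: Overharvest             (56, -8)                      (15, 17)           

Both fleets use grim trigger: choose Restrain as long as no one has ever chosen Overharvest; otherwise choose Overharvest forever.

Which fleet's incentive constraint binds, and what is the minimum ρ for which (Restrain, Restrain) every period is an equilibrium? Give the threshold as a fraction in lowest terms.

the North fleet; ρ ≥ 17/41

the North fleet: cooperation gives 39 each period; deviation gives 56 once then 15 forever.
  39/(1−ρ) ≥ 56 + 15ρ/(1−ρ) ⇒ ρ ≥ 17/41.
the South fleet: cooperation gives 22 each period; deviation gives 24 once then 17 forever.
  ρ ≥ 2/7.
Both must hold, so the binding constraint is the North fleet's: ρ ≥ 17/41.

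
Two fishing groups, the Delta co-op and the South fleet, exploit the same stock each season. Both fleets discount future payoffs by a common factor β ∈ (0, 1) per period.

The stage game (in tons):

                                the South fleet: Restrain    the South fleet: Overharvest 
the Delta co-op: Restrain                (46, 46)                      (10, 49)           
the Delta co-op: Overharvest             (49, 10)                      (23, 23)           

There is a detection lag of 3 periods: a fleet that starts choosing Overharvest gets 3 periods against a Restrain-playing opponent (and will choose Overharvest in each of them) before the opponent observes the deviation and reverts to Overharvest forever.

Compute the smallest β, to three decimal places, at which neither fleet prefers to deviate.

Deviating for the 3 undetected periods gains 49−46 = 3 per period over cooperation, then loses 46−23 = 23 per period forever once punishment starts.
Gain: 3(1 + β + … + β^2); loss: 23·β^3/(1−β).
No profitable deviation ⇔ 3(1−β^3) ≤ 23·β^3, i.e. β^3 ≥ 3/(3+23) = 3/26.
Hence β ≥ (3/26)^(1/3) ≈ 0.487.

0.487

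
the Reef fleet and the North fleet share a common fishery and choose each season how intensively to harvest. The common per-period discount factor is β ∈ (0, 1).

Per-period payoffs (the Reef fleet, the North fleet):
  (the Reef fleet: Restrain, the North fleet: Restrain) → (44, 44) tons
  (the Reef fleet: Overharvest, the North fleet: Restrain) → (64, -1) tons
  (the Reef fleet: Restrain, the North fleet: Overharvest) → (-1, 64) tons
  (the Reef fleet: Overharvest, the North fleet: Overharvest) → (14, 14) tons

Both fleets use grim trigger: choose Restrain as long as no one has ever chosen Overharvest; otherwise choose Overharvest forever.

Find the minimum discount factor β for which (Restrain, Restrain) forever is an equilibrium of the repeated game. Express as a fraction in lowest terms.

2/5

44/(1−β) ≥ 64 + 14β/(1−β)
44 ≥ 64 − 50β
β ≥ 20/50 = 2/5.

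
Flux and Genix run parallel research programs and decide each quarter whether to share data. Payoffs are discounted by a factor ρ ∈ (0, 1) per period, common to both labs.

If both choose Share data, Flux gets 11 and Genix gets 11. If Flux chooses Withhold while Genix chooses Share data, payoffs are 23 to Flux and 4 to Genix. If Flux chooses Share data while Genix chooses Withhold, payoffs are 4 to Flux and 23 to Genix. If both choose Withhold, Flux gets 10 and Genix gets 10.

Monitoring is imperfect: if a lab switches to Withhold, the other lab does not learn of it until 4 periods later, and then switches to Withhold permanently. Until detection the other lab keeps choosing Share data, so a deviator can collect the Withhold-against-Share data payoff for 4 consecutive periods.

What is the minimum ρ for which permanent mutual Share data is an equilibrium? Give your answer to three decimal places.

A deviator earns 23 for 4 periods, then 10 forever; cooperating earns 11 forever. Multiplying the IC by (1−ρ):
11 ≥ 23(1−ρ^4) + 10ρ^4, so 13·ρ^4 ≥ 12 and ρ^4 ≥ 12/13.
ρ ≥ (12/13)^(1/4) ≈ 0.980.

0.980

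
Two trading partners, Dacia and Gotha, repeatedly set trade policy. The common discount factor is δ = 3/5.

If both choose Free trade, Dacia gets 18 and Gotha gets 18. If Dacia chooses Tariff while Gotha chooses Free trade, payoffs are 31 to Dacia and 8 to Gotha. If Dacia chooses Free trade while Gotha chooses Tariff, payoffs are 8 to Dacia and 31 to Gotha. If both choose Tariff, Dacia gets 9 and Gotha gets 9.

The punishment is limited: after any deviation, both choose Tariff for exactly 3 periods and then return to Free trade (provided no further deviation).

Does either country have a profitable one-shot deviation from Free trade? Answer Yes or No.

Yes

A one-shot deviation gives 31 now, then 9 for 3 periods, then back to 18.
Gain from deviating: (31−18) today; loss: (18−9) in each of the next 3 periods.
No-deviation condition: (18−9)(δ+…+δ^3) ≥ 31−18, i.e. δ+…+δ^3 ≥ 13/9.
At δ = 3/5: δ+…+δ^3 = 1.1760 < 1.4444.
So cooperation is not sustainable.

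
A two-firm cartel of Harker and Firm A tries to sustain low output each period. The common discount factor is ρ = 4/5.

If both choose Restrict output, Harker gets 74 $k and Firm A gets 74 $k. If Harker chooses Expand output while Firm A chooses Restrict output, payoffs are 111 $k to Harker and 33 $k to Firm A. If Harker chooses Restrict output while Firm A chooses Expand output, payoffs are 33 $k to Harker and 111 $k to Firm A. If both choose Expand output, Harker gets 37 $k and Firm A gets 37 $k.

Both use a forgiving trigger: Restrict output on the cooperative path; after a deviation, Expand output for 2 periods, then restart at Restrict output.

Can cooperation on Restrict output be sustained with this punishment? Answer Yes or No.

Comparing payoff streams over the 3 periods until play realigns: cooperate → 74(1+ρ+…+ρ^2); deviate → 111 + 37(ρ+…+ρ^2).
Cooperation is sustained iff (74−37)(ρ+…+ρ^2) ≥ 111−74.
ρ+…+ρ^2 = 4/5·(1−(4/5)^2)/(1−4/5) = 1.4400, and (111−74)/(74−37) = 1.0000.
1.4400 ≥ 1.0000, so cooperation is sustainable.

Yes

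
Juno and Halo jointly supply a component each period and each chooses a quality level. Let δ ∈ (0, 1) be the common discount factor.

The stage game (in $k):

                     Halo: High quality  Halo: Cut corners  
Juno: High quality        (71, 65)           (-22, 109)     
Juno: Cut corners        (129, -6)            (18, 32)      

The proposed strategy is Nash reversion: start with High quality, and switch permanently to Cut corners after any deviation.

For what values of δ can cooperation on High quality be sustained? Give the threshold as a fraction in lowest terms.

Juno: cooperation gives 71 each period; deviation gives 129 once then 18 forever.
  71/(1−δ) ≥ 129 + 18δ/(1−δ) ⇒ δ ≥ 58/111.
Halo: cooperation gives 65 each period; deviation gives 109 once then 32 forever.
  δ ≥ 44/77 = 4/7.
Both must hold, so the binding constraint is Halo's: δ ≥ 4/7.

4/7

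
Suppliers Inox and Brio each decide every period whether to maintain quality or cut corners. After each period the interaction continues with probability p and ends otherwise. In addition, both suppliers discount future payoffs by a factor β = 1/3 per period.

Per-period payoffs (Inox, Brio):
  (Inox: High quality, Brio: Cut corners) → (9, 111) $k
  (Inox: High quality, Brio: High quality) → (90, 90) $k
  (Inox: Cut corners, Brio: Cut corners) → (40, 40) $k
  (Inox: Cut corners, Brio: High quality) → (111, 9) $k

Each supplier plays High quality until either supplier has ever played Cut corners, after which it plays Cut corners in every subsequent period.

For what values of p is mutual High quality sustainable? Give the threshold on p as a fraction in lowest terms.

63/71

Expected continuation weight on next period's payoff is β·p = 1/3·p, which plays the role of the discount factor.
Cooperation requires 1/3·p ≥ (111−90)/(111−40) = 21/71, hence p ≥ 63/71.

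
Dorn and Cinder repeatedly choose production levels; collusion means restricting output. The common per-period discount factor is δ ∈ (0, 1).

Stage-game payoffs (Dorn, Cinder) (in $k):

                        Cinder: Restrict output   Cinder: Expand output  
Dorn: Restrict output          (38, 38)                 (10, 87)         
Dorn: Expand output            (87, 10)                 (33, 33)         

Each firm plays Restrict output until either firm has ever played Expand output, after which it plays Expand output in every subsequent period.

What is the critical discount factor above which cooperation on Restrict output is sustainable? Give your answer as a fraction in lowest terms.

One-period gain from deviating is 87 − 38 = 49. The loss is 38 − 33 = 5 in every subsequent period, with present value 5·δ/(1−δ).
Deviation is unprofitable when 5·δ/(1−δ) ≥ 49, i.e. δ/(1−δ) ≥ 49/5.
Equivalently δ ≥ 49/(49+5) = 49/54.

49/54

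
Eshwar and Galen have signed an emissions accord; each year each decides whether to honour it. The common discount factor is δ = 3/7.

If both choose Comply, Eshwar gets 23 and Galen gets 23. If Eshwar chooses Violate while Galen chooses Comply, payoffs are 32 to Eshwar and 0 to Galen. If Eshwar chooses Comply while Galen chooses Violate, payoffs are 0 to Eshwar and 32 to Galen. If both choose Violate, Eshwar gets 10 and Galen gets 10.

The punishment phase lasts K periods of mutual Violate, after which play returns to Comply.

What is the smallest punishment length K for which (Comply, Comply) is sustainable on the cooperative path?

IC: δ(1−δ^K)/(1−δ) ≥ (32−23)/(23−10) = 9/13.
With δ = 3/7: need 1 − δ^K ≥ 9/13·(1−3/7)/(3/7), i.e. δ^K ≤ 0.0769.
Since (3/7)^3 = 0.0787 and (3/7)^4 = 0.0337, the smallest such K is 4.

4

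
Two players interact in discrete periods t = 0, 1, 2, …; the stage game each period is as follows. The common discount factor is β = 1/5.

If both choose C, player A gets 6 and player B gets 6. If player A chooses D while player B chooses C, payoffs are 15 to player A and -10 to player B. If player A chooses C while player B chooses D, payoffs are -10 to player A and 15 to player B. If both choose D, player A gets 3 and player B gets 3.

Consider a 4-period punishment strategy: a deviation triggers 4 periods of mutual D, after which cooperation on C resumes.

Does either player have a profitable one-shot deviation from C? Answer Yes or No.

A one-shot deviation gives 15 now, then 3 for 4 periods, then back to 6.
Gain from deviating: (15−6) today; loss: (6−3) in each of the next 4 periods.
No-deviation condition: (6−3)(β+…+β^4) ≥ 15−6, i.e. β+…+β^4 ≥ 3.
At β = 1/5: β+…+β^4 = 0.2496 < 3.0000.
So cooperation is not sustainable.

Yes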